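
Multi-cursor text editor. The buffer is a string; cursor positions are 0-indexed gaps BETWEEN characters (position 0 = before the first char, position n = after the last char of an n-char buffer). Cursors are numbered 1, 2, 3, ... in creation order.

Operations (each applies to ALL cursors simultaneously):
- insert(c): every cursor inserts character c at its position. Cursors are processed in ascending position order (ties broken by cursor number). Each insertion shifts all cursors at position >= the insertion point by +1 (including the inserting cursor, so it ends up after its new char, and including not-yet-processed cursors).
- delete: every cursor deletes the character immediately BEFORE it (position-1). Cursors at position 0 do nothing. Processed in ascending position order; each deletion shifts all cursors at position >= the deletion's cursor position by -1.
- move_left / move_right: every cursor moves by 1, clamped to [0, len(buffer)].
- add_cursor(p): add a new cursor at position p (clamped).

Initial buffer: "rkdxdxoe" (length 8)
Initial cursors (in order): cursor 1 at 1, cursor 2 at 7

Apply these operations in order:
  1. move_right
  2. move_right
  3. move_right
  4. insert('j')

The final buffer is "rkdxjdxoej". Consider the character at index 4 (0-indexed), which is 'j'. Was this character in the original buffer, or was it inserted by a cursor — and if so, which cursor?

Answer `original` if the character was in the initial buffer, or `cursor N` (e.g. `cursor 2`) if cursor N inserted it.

After op 1 (move_right): buffer="rkdxdxoe" (len 8), cursors c1@2 c2@8, authorship ........
After op 2 (move_right): buffer="rkdxdxoe" (len 8), cursors c1@3 c2@8, authorship ........
After op 3 (move_right): buffer="rkdxdxoe" (len 8), cursors c1@4 c2@8, authorship ........
After op 4 (insert('j')): buffer="rkdxjdxoej" (len 10), cursors c1@5 c2@10, authorship ....1....2
Authorship (.=original, N=cursor N): . . . . 1 . . . . 2
Index 4: author = 1

Answer: cursor 1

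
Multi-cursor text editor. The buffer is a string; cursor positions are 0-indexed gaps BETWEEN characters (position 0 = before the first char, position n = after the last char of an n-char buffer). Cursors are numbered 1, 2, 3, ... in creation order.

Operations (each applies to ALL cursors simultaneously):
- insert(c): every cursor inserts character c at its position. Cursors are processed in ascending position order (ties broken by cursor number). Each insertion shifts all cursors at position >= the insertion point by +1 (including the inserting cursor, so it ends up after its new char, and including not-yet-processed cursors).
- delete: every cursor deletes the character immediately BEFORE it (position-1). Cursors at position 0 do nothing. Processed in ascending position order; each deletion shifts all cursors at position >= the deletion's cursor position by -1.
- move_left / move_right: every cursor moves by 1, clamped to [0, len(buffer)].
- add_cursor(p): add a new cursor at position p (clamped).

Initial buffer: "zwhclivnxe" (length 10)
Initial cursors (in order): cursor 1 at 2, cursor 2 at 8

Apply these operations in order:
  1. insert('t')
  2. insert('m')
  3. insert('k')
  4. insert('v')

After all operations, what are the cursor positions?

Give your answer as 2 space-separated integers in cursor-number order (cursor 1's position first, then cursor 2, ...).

After op 1 (insert('t')): buffer="zwthclivntxe" (len 12), cursors c1@3 c2@10, authorship ..1......2..
After op 2 (insert('m')): buffer="zwtmhclivntmxe" (len 14), cursors c1@4 c2@12, authorship ..11......22..
After op 3 (insert('k')): buffer="zwtmkhclivntmkxe" (len 16), cursors c1@5 c2@14, authorship ..111......222..
After op 4 (insert('v')): buffer="zwtmkvhclivntmkvxe" (len 18), cursors c1@6 c2@16, authorship ..1111......2222..

Answer: 6 16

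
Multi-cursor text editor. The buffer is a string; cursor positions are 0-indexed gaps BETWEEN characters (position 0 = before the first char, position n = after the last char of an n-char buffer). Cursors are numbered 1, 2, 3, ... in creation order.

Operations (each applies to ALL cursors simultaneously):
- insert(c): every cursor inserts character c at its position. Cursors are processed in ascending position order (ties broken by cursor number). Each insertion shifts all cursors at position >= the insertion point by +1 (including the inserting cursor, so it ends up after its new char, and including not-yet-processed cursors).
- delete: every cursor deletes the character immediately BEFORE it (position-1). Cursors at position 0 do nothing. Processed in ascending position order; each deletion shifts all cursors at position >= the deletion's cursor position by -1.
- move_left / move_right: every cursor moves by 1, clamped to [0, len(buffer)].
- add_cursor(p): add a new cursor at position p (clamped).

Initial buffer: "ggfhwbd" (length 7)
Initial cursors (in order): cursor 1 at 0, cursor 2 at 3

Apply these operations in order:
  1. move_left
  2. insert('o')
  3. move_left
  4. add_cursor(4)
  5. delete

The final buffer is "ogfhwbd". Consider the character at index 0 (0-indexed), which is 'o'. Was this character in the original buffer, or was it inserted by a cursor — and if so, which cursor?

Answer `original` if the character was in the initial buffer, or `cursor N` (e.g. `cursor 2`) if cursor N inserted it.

After op 1 (move_left): buffer="ggfhwbd" (len 7), cursors c1@0 c2@2, authorship .......
After op 2 (insert('o')): buffer="oggofhwbd" (len 9), cursors c1@1 c2@4, authorship 1..2.....
After op 3 (move_left): buffer="oggofhwbd" (len 9), cursors c1@0 c2@3, authorship 1..2.....
After op 4 (add_cursor(4)): buffer="oggofhwbd" (len 9), cursors c1@0 c2@3 c3@4, authorship 1..2.....
After op 5 (delete): buffer="ogfhwbd" (len 7), cursors c1@0 c2@2 c3@2, authorship 1......
Authorship (.=original, N=cursor N): 1 . . . . . .
Index 0: author = 1

Answer: cursor 1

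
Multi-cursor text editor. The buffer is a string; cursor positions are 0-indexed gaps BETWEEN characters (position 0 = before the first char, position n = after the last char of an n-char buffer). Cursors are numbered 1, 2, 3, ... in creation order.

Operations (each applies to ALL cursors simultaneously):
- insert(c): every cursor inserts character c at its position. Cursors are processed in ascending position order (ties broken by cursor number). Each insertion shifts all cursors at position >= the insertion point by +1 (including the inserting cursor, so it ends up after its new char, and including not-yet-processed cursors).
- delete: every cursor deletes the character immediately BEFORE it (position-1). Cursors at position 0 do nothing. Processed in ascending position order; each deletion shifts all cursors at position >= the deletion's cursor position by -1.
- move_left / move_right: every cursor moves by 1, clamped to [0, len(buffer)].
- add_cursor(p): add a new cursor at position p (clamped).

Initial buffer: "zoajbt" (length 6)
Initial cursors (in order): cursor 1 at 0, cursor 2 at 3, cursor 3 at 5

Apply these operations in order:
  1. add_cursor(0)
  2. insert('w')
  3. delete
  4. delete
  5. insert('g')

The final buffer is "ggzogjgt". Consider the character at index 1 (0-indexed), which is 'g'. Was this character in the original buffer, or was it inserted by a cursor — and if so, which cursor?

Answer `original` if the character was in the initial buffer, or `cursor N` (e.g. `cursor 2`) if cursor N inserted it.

After op 1 (add_cursor(0)): buffer="zoajbt" (len 6), cursors c1@0 c4@0 c2@3 c3@5, authorship ......
After op 2 (insert('w')): buffer="wwzoawjbwt" (len 10), cursors c1@2 c4@2 c2@6 c3@9, authorship 14...2..3.
After op 3 (delete): buffer="zoajbt" (len 6), cursors c1@0 c4@0 c2@3 c3@5, authorship ......
After op 4 (delete): buffer="zojt" (len 4), cursors c1@0 c4@0 c2@2 c3@3, authorship ....
After op 5 (insert('g')): buffer="ggzogjgt" (len 8), cursors c1@2 c4@2 c2@5 c3@7, authorship 14..2.3.
Authorship (.=original, N=cursor N): 1 4 . . 2 . 3 .
Index 1: author = 4

Answer: cursor 4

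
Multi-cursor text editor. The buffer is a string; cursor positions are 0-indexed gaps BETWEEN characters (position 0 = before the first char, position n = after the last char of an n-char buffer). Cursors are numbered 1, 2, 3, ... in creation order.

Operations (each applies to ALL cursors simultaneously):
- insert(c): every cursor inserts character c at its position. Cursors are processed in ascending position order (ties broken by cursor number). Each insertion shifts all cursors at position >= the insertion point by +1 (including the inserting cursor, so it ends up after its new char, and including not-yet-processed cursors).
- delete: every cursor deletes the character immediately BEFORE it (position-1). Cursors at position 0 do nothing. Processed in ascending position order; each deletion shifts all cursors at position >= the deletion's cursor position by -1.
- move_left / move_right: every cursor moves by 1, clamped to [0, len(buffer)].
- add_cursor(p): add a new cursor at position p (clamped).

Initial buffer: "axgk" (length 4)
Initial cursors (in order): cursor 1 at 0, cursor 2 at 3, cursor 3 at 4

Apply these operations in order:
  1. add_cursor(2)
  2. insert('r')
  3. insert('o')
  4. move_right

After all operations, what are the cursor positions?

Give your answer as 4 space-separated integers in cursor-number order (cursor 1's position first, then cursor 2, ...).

After op 1 (add_cursor(2)): buffer="axgk" (len 4), cursors c1@0 c4@2 c2@3 c3@4, authorship ....
After op 2 (insert('r')): buffer="raxrgrkr" (len 8), cursors c1@1 c4@4 c2@6 c3@8, authorship 1..4.2.3
After op 3 (insert('o')): buffer="roaxrogrokro" (len 12), cursors c1@2 c4@6 c2@9 c3@12, authorship 11..44.22.33
After op 4 (move_right): buffer="roaxrogrokro" (len 12), cursors c1@3 c4@7 c2@10 c3@12, authorship 11..44.22.33

Answer: 3 10 12 7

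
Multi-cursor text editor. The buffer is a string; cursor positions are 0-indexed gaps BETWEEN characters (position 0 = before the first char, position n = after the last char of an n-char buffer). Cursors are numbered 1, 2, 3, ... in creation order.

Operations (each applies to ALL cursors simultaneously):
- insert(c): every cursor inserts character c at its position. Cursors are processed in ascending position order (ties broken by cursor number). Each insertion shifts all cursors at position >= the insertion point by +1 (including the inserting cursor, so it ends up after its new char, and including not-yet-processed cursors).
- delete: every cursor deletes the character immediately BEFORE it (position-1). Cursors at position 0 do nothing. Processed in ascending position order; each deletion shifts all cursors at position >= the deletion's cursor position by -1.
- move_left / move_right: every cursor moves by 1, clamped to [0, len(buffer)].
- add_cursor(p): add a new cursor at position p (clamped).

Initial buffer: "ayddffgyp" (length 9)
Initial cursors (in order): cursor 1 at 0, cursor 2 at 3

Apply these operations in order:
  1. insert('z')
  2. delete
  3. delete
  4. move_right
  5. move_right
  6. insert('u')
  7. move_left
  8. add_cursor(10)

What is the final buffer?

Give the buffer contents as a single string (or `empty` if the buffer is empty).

After op 1 (insert('z')): buffer="zaydzdffgyp" (len 11), cursors c1@1 c2@5, authorship 1...2......
After op 2 (delete): buffer="ayddffgyp" (len 9), cursors c1@0 c2@3, authorship .........
After op 3 (delete): buffer="aydffgyp" (len 8), cursors c1@0 c2@2, authorship ........
After op 4 (move_right): buffer="aydffgyp" (len 8), cursors c1@1 c2@3, authorship ........
After op 5 (move_right): buffer="aydffgyp" (len 8), cursors c1@2 c2@4, authorship ........
After op 6 (insert('u')): buffer="ayudfufgyp" (len 10), cursors c1@3 c2@6, authorship ..1..2....
After op 7 (move_left): buffer="ayudfufgyp" (len 10), cursors c1@2 c2@5, authorship ..1..2....
After op 8 (add_cursor(10)): buffer="ayudfufgyp" (len 10), cursors c1@2 c2@5 c3@10, authorship ..1..2....

Answer: ayudfufgyp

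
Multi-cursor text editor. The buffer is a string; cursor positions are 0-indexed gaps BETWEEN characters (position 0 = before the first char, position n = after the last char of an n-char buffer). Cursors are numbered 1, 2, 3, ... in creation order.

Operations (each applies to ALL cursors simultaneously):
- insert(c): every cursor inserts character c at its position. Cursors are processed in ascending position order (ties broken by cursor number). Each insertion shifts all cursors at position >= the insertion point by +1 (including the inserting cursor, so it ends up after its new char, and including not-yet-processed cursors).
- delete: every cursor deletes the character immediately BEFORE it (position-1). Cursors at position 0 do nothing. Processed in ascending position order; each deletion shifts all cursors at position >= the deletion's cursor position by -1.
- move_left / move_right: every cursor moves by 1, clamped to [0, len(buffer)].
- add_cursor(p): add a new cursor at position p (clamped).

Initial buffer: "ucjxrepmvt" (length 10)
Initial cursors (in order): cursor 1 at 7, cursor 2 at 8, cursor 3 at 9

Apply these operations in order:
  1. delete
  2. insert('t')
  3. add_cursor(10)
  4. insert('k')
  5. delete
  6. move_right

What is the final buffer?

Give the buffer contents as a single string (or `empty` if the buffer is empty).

After op 1 (delete): buffer="ucjxret" (len 7), cursors c1@6 c2@6 c3@6, authorship .......
After op 2 (insert('t')): buffer="ucjxretttt" (len 10), cursors c1@9 c2@9 c3@9, authorship ......123.
After op 3 (add_cursor(10)): buffer="ucjxretttt" (len 10), cursors c1@9 c2@9 c3@9 c4@10, authorship ......123.
After op 4 (insert('k')): buffer="ucjxretttkkktk" (len 14), cursors c1@12 c2@12 c3@12 c4@14, authorship ......123123.4
After op 5 (delete): buffer="ucjxretttt" (len 10), cursors c1@9 c2@9 c3@9 c4@10, authorship ......123.
After op 6 (move_right): buffer="ucjxretttt" (len 10), cursors c1@10 c2@10 c3@10 c4@10, authorship ......123.

Answer: ucjxretttt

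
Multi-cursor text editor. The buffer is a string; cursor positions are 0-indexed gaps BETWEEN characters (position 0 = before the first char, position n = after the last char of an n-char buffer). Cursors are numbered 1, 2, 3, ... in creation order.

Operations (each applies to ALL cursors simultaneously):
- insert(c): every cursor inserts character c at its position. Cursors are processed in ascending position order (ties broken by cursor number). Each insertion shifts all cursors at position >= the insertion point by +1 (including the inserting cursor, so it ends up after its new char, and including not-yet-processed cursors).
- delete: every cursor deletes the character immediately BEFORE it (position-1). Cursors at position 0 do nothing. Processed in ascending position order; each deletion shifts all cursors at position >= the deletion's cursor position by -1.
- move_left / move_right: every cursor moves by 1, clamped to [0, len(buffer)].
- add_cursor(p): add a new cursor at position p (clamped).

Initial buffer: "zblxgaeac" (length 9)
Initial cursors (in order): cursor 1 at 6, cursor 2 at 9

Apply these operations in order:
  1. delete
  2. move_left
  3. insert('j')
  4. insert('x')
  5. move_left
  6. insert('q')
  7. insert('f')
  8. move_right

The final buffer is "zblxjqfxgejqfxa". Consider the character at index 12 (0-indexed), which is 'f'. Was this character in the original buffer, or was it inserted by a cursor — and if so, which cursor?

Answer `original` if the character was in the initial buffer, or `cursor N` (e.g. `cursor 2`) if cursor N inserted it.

After op 1 (delete): buffer="zblxgea" (len 7), cursors c1@5 c2@7, authorship .......
After op 2 (move_left): buffer="zblxgea" (len 7), cursors c1@4 c2@6, authorship .......
After op 3 (insert('j')): buffer="zblxjgeja" (len 9), cursors c1@5 c2@8, authorship ....1..2.
After op 4 (insert('x')): buffer="zblxjxgejxa" (len 11), cursors c1@6 c2@10, authorship ....11..22.
After op 5 (move_left): buffer="zblxjxgejxa" (len 11), cursors c1@5 c2@9, authorship ....11..22.
After op 6 (insert('q')): buffer="zblxjqxgejqxa" (len 13), cursors c1@6 c2@11, authorship ....111..222.
After op 7 (insert('f')): buffer="zblxjqfxgejqfxa" (len 15), cursors c1@7 c2@13, authorship ....1111..2222.
After op 8 (move_right): buffer="zblxjqfxgejqfxa" (len 15), cursors c1@8 c2@14, authorship ....1111..2222.
Authorship (.=original, N=cursor N): . . . . 1 1 1 1 . . 2 2 2 2 .
Index 12: author = 2

Answer: cursor 2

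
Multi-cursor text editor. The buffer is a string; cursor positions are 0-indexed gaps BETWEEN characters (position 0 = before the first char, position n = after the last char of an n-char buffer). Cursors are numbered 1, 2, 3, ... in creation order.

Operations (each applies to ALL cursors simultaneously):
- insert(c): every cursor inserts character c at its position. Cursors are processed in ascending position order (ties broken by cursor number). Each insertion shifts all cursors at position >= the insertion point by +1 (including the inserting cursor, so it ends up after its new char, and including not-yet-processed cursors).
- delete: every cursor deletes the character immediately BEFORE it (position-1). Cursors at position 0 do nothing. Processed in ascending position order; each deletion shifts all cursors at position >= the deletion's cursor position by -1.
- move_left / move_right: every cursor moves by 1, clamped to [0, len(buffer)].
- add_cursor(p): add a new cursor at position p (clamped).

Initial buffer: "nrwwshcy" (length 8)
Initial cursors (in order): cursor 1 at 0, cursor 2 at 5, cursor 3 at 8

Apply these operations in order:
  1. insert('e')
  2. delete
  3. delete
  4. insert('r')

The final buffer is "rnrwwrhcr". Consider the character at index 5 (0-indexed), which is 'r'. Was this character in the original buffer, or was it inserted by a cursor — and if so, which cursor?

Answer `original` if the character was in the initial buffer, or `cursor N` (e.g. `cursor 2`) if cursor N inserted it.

After op 1 (insert('e')): buffer="enrwwsehcye" (len 11), cursors c1@1 c2@7 c3@11, authorship 1.....2...3
After op 2 (delete): buffer="nrwwshcy" (len 8), cursors c1@0 c2@5 c3@8, authorship ........
After op 3 (delete): buffer="nrwwhc" (len 6), cursors c1@0 c2@4 c3@6, authorship ......
After op 4 (insert('r')): buffer="rnrwwrhcr" (len 9), cursors c1@1 c2@6 c3@9, authorship 1....2..3
Authorship (.=original, N=cursor N): 1 . . . . 2 . . 3
Index 5: author = 2

Answer: cursor 2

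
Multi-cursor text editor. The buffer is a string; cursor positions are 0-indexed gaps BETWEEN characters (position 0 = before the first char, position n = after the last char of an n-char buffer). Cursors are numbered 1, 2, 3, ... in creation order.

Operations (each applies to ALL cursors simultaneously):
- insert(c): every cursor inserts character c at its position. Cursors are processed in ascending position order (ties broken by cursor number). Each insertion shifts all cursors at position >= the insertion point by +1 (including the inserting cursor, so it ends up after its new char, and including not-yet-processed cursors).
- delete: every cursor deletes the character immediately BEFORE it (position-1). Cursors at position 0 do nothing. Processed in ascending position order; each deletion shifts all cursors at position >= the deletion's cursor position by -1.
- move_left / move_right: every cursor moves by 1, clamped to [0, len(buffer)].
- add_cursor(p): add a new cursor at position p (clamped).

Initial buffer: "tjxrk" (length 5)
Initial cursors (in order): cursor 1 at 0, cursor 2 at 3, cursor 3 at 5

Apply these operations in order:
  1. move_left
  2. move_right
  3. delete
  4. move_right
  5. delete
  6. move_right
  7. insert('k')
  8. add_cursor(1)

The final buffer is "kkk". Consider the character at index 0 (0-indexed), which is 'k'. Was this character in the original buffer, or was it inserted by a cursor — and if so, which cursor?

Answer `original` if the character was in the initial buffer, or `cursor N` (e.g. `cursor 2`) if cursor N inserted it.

Answer: cursor 1

Derivation:
After op 1 (move_left): buffer="tjxrk" (len 5), cursors c1@0 c2@2 c3@4, authorship .....
After op 2 (move_right): buffer="tjxrk" (len 5), cursors c1@1 c2@3 c3@5, authorship .....
After op 3 (delete): buffer="jr" (len 2), cursors c1@0 c2@1 c3@2, authorship ..
After op 4 (move_right): buffer="jr" (len 2), cursors c1@1 c2@2 c3@2, authorship ..
After op 5 (delete): buffer="" (len 0), cursors c1@0 c2@0 c3@0, authorship 
After op 6 (move_right): buffer="" (len 0), cursors c1@0 c2@0 c3@0, authorship 
After op 7 (insert('k')): buffer="kkk" (len 3), cursors c1@3 c2@3 c3@3, authorship 123
After op 8 (add_cursor(1)): buffer="kkk" (len 3), cursors c4@1 c1@3 c2@3 c3@3, authorship 123
Authorship (.=original, N=cursor N): 1 2 3
Index 0: author = 1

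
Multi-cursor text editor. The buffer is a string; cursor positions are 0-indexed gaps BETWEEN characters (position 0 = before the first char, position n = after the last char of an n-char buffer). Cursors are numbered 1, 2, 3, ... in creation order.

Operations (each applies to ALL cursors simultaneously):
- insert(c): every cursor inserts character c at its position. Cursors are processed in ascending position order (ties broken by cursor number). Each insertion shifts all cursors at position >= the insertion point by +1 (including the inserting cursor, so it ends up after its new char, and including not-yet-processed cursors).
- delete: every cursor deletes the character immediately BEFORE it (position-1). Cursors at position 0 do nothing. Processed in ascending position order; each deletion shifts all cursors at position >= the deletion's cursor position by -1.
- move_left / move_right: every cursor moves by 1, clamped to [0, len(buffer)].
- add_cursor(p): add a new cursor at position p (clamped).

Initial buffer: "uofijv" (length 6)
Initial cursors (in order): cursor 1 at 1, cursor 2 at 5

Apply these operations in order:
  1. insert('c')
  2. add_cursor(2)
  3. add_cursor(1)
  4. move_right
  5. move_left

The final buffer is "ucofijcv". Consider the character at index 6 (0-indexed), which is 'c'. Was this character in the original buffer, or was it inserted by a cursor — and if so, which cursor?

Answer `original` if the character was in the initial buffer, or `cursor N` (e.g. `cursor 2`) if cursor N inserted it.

After op 1 (insert('c')): buffer="ucofijcv" (len 8), cursors c1@2 c2@7, authorship .1....2.
After op 2 (add_cursor(2)): buffer="ucofijcv" (len 8), cursors c1@2 c3@2 c2@7, authorship .1....2.
After op 3 (add_cursor(1)): buffer="ucofijcv" (len 8), cursors c4@1 c1@2 c3@2 c2@7, authorship .1....2.
After op 4 (move_right): buffer="ucofijcv" (len 8), cursors c4@2 c1@3 c3@3 c2@8, authorship .1....2.
After op 5 (move_left): buffer="ucofijcv" (len 8), cursors c4@1 c1@2 c3@2 c2@7, authorship .1....2.
Authorship (.=original, N=cursor N): . 1 . . . . 2 .
Index 6: author = 2

Answer: cursor 2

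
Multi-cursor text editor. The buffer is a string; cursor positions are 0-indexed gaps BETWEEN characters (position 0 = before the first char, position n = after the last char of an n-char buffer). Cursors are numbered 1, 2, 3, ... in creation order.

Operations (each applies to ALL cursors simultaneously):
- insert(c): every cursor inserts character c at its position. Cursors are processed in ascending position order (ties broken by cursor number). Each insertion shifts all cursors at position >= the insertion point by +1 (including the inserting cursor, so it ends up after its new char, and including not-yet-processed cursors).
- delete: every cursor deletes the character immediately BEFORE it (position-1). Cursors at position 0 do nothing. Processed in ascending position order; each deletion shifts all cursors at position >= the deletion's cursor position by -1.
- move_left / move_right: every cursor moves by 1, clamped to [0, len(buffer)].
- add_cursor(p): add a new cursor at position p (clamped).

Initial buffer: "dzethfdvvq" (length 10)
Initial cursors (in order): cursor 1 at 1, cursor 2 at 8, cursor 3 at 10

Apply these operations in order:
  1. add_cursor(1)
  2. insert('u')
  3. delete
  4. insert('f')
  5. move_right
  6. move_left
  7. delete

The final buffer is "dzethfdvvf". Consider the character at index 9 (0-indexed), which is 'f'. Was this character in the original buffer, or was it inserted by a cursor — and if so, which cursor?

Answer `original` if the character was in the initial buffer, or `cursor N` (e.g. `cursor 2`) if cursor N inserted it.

Answer: cursor 3

Derivation:
After op 1 (add_cursor(1)): buffer="dzethfdvvq" (len 10), cursors c1@1 c4@1 c2@8 c3@10, authorship ..........
After op 2 (insert('u')): buffer="duuzethfdvuvqu" (len 14), cursors c1@3 c4@3 c2@11 c3@14, authorship .14.......2..3
After op 3 (delete): buffer="dzethfdvvq" (len 10), cursors c1@1 c4@1 c2@8 c3@10, authorship ..........
After op 4 (insert('f')): buffer="dffzethfdvfvqf" (len 14), cursors c1@3 c4@3 c2@11 c3@14, authorship .14.......2..3
After op 5 (move_right): buffer="dffzethfdvfvqf" (len 14), cursors c1@4 c4@4 c2@12 c3@14, authorship .14.......2..3
After op 6 (move_left): buffer="dffzethfdvfvqf" (len 14), cursors c1@3 c4@3 c2@11 c3@13, authorship .14.......2..3
After op 7 (delete): buffer="dzethfdvvf" (len 10), cursors c1@1 c4@1 c2@8 c3@9, authorship .........3
Authorship (.=original, N=cursor N): . . . . . . . . . 3
Index 9: author = 3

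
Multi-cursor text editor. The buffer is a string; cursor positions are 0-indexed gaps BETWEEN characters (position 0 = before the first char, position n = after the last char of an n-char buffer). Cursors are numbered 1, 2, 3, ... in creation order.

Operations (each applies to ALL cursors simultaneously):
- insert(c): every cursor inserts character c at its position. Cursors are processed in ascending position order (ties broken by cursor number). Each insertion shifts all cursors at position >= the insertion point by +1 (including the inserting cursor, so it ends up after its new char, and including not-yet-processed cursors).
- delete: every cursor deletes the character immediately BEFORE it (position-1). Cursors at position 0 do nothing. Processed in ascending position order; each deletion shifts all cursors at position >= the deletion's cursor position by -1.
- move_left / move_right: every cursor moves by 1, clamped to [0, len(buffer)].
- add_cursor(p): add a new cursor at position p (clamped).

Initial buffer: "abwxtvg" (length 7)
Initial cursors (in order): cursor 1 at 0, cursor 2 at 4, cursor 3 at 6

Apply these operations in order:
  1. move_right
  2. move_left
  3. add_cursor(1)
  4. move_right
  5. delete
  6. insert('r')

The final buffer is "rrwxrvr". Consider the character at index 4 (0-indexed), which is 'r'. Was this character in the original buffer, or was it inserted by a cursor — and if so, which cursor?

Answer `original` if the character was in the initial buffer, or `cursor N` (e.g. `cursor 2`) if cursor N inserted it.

After op 1 (move_right): buffer="abwxtvg" (len 7), cursors c1@1 c2@5 c3@7, authorship .......
After op 2 (move_left): buffer="abwxtvg" (len 7), cursors c1@0 c2@4 c3@6, authorship .......
After op 3 (add_cursor(1)): buffer="abwxtvg" (len 7), cursors c1@0 c4@1 c2@4 c3@6, authorship .......
After op 4 (move_right): buffer="abwxtvg" (len 7), cursors c1@1 c4@2 c2@5 c3@7, authorship .......
After op 5 (delete): buffer="wxv" (len 3), cursors c1@0 c4@0 c2@2 c3@3, authorship ...
After op 6 (insert('r')): buffer="rrwxrvr" (len 7), cursors c1@2 c4@2 c2@5 c3@7, authorship 14..2.3
Authorship (.=original, N=cursor N): 1 4 . . 2 . 3
Index 4: author = 2

Answer: cursor 2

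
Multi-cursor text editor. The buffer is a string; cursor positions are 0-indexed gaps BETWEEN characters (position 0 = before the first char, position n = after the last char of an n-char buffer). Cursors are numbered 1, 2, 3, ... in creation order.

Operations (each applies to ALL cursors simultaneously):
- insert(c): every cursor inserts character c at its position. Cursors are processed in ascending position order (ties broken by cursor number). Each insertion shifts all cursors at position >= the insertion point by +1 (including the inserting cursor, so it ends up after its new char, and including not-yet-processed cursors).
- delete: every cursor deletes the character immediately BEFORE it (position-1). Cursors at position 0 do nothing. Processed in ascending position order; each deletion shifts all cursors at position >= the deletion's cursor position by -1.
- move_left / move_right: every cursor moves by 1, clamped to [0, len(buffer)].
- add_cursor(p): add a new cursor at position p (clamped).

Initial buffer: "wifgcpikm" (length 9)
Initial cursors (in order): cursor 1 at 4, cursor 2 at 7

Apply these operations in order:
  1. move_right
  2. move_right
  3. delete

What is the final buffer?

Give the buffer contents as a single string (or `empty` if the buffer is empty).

Answer: wifgcik

Derivation:
After op 1 (move_right): buffer="wifgcpikm" (len 9), cursors c1@5 c2@8, authorship .........
After op 2 (move_right): buffer="wifgcpikm" (len 9), cursors c1@6 c2@9, authorship .........
After op 3 (delete): buffer="wifgcik" (len 7), cursors c1@5 c2@7, authorship .......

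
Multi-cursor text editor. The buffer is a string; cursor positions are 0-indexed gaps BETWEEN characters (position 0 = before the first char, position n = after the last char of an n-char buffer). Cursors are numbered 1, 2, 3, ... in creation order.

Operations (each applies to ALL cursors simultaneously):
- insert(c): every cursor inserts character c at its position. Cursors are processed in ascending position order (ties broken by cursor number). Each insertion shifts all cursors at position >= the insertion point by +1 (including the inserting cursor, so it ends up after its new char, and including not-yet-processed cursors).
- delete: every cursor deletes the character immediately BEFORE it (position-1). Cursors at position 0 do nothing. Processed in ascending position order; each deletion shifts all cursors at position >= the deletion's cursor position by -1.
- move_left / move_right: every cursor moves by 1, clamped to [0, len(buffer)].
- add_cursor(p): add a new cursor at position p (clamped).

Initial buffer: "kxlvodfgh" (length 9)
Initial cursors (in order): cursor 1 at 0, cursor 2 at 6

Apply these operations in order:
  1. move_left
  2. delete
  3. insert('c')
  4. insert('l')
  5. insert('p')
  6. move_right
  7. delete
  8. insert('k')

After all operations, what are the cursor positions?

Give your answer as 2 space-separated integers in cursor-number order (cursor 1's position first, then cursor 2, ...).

After op 1 (move_left): buffer="kxlvodfgh" (len 9), cursors c1@0 c2@5, authorship .........
After op 2 (delete): buffer="kxlvdfgh" (len 8), cursors c1@0 c2@4, authorship ........
After op 3 (insert('c')): buffer="ckxlvcdfgh" (len 10), cursors c1@1 c2@6, authorship 1....2....
After op 4 (insert('l')): buffer="clkxlvcldfgh" (len 12), cursors c1@2 c2@8, authorship 11....22....
After op 5 (insert('p')): buffer="clpkxlvclpdfgh" (len 14), cursors c1@3 c2@10, authorship 111....222....
After op 6 (move_right): buffer="clpkxlvclpdfgh" (len 14), cursors c1@4 c2@11, authorship 111....222....
After op 7 (delete): buffer="clpxlvclpfgh" (len 12), cursors c1@3 c2@9, authorship 111...222...
After op 8 (insert('k')): buffer="clpkxlvclpkfgh" (len 14), cursors c1@4 c2@11, authorship 1111...2222...

Answer: 4 11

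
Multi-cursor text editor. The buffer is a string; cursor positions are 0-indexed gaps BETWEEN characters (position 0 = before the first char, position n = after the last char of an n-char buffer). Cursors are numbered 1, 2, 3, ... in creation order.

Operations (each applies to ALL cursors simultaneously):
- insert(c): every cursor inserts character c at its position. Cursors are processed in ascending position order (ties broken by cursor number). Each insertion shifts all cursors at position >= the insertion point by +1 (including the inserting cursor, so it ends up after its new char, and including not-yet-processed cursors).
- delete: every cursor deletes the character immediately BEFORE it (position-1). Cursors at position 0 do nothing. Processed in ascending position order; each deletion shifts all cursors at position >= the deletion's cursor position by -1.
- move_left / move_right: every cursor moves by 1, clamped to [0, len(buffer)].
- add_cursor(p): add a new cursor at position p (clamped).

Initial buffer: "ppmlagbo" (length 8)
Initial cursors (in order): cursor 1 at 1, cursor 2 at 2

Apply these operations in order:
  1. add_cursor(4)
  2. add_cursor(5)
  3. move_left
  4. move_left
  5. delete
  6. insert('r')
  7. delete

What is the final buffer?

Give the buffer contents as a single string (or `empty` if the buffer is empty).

Answer: plagbo

Derivation:
After op 1 (add_cursor(4)): buffer="ppmlagbo" (len 8), cursors c1@1 c2@2 c3@4, authorship ........
After op 2 (add_cursor(5)): buffer="ppmlagbo" (len 8), cursors c1@1 c2@2 c3@4 c4@5, authorship ........
After op 3 (move_left): buffer="ppmlagbo" (len 8), cursors c1@0 c2@1 c3@3 c4@4, authorship ........
After op 4 (move_left): buffer="ppmlagbo" (len 8), cursors c1@0 c2@0 c3@2 c4@3, authorship ........
After op 5 (delete): buffer="plagbo" (len 6), cursors c1@0 c2@0 c3@1 c4@1, authorship ......
After op 6 (insert('r')): buffer="rrprrlagbo" (len 10), cursors c1@2 c2@2 c3@5 c4@5, authorship 12.34.....
After op 7 (delete): buffer="plagbo" (len 6), cursors c1@0 c2@0 c3@1 c4@1, authorship ......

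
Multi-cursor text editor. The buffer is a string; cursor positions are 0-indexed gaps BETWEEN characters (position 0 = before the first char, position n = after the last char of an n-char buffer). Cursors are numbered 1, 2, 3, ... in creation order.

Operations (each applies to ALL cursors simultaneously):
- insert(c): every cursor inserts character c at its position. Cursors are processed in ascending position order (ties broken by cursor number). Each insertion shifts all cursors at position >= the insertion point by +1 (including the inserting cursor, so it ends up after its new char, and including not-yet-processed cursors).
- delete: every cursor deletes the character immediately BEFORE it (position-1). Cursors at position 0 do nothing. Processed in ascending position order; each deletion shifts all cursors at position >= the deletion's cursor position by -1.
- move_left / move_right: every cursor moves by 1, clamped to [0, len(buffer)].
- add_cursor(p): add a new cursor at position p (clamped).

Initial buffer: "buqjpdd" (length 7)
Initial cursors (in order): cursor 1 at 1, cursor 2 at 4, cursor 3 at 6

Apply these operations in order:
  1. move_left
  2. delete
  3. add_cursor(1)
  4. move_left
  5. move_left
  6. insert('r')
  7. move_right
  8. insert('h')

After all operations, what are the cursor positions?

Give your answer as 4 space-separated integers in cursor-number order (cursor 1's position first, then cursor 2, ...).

After op 1 (move_left): buffer="buqjpdd" (len 7), cursors c1@0 c2@3 c3@5, authorship .......
After op 2 (delete): buffer="bujdd" (len 5), cursors c1@0 c2@2 c3@3, authorship .....
After op 3 (add_cursor(1)): buffer="bujdd" (len 5), cursors c1@0 c4@1 c2@2 c3@3, authorship .....
After op 4 (move_left): buffer="bujdd" (len 5), cursors c1@0 c4@0 c2@1 c3@2, authorship .....
After op 5 (move_left): buffer="bujdd" (len 5), cursors c1@0 c2@0 c4@0 c3@1, authorship .....
After op 6 (insert('r')): buffer="rrrbrujdd" (len 9), cursors c1@3 c2@3 c4@3 c3@5, authorship 124.3....
After op 7 (move_right): buffer="rrrbrujdd" (len 9), cursors c1@4 c2@4 c4@4 c3@6, authorship 124.3....
After op 8 (insert('h')): buffer="rrrbhhhruhjdd" (len 13), cursors c1@7 c2@7 c4@7 c3@10, authorship 124.1243.3...

Answer: 7 7 10 7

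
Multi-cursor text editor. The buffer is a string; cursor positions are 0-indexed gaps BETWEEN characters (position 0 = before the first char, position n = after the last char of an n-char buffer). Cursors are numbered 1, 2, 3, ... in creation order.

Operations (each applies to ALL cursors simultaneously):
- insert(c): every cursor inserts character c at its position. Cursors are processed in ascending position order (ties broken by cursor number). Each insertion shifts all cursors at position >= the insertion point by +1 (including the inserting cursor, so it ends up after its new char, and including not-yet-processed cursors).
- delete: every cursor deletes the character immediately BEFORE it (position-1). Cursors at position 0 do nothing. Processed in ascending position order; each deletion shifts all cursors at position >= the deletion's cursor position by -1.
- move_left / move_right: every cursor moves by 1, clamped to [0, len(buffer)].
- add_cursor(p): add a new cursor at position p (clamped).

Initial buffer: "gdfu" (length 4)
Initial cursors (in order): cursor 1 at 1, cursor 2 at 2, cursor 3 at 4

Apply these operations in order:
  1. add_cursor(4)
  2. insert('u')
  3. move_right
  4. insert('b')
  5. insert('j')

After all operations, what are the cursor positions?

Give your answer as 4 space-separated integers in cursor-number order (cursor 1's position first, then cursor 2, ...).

Answer: 5 9 16 16

Derivation:
After op 1 (add_cursor(4)): buffer="gdfu" (len 4), cursors c1@1 c2@2 c3@4 c4@4, authorship ....
After op 2 (insert('u')): buffer="gudufuuu" (len 8), cursors c1@2 c2@4 c3@8 c4@8, authorship .1.2..34
After op 3 (move_right): buffer="gudufuuu" (len 8), cursors c1@3 c2@5 c3@8 c4@8, authorship .1.2..34
After op 4 (insert('b')): buffer="gudbufbuuubb" (len 12), cursors c1@4 c2@7 c3@12 c4@12, authorship .1.12.2.3434
After op 5 (insert('j')): buffer="gudbjufbjuuubbjj" (len 16), cursors c1@5 c2@9 c3@16 c4@16, authorship .1.112.22.343434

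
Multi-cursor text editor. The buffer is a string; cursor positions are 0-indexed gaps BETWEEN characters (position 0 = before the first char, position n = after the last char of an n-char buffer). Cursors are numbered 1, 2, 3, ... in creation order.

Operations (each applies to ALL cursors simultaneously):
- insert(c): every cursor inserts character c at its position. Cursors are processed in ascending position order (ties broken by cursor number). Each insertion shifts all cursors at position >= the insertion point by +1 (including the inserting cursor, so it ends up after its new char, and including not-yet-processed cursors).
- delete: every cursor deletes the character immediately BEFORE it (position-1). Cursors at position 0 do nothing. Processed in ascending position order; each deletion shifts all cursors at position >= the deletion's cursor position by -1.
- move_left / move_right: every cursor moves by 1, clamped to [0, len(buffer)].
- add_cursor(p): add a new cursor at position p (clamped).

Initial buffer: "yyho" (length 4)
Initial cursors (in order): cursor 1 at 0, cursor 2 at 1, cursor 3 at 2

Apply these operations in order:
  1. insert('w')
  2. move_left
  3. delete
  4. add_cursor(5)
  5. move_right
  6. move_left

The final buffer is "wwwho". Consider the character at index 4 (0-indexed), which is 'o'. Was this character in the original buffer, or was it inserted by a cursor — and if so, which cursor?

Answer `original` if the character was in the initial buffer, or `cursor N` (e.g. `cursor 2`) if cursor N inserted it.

Answer: original

Derivation:
After op 1 (insert('w')): buffer="wywywho" (len 7), cursors c1@1 c2@3 c3@5, authorship 1.2.3..
After op 2 (move_left): buffer="wywywho" (len 7), cursors c1@0 c2@2 c3@4, authorship 1.2.3..
After op 3 (delete): buffer="wwwho" (len 5), cursors c1@0 c2@1 c3@2, authorship 123..
After op 4 (add_cursor(5)): buffer="wwwho" (len 5), cursors c1@0 c2@1 c3@2 c4@5, authorship 123..
After op 5 (move_right): buffer="wwwho" (len 5), cursors c1@1 c2@2 c3@3 c4@5, authorship 123..
After op 6 (move_left): buffer="wwwho" (len 5), cursors c1@0 c2@1 c3@2 c4@4, authorship 123..
Authorship (.=original, N=cursor N): 1 2 3 . .
Index 4: author = original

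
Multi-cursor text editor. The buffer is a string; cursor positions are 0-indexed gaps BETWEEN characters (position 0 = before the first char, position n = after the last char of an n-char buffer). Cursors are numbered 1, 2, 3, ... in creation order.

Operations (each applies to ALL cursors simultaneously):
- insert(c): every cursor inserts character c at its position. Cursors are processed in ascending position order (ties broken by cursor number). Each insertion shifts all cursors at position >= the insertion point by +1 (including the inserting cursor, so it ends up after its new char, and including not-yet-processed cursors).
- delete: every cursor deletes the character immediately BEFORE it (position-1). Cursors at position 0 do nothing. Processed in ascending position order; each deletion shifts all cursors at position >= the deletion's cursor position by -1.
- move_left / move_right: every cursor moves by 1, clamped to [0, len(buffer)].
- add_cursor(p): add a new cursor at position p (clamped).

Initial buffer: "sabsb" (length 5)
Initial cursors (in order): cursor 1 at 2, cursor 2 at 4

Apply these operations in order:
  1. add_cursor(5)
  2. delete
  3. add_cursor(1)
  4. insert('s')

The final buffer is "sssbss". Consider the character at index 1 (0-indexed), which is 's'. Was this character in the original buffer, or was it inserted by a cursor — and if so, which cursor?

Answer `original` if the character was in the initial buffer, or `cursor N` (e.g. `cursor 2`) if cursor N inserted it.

After op 1 (add_cursor(5)): buffer="sabsb" (len 5), cursors c1@2 c2@4 c3@5, authorship .....
After op 2 (delete): buffer="sb" (len 2), cursors c1@1 c2@2 c3@2, authorship ..
After op 3 (add_cursor(1)): buffer="sb" (len 2), cursors c1@1 c4@1 c2@2 c3@2, authorship ..
After op 4 (insert('s')): buffer="sssbss" (len 6), cursors c1@3 c4@3 c2@6 c3@6, authorship .14.23
Authorship (.=original, N=cursor N): . 1 4 . 2 3
Index 1: author = 1

Answer: cursor 1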